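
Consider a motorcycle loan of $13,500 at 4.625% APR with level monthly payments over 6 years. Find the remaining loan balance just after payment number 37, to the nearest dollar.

$7,029

With monthly rate i = 4.625%/12 = 0.0038542, the balance after k of n payments is P · [(1+i)^n − (1+i)^k] / [(1+i)^n − 1].
(1+0.0038542)^72 = 1.31912232 and (1+0.0038542)^37 = 1.15295713, so the balance is 13,500 × (1.31912232 − 1.15295713) / (1.31912232 − 1) = $7,029.37.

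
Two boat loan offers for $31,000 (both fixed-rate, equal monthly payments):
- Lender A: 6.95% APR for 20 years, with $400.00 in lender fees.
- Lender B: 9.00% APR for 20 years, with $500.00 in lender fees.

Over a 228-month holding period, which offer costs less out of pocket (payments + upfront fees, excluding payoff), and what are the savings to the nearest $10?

Lender A by $9,110

Lender A: at 6.95% the monthly rate is 0.0057917, so the payment is 31,000 × 0.0057917 / (1 − 1.0057917^−240) = $239.41.
Lender B: monthly rate = 9%/12 = 0.0075000; payment = 31,000 × 0.0075000 / (1 − (1+0.0075000)^−240) = $278.92.
Over 228 months: Lender A costs 228 × $239.41 + $400.00 = $54,985.48; Lender B costs 228 × $278.92 + $500.00 = $64,093.76.
Lender A is cheaper by $64,093.76 − $54,985.48 = $9,108.28.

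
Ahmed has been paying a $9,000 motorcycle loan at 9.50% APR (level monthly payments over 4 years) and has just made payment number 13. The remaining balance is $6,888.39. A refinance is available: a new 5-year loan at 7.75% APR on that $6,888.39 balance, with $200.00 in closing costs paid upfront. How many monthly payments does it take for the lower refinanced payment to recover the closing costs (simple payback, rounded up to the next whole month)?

3 months

Current payment = 9,000 × 9.5%/12 / (1 − (1+0.0079167)^−48) = $226.11.
Refinanced payment = 6,888.39 × 0.0064583 / (1 − (1+0.0064583)^−60) = $138.85.
Monthly savings = $226.11 − $138.85 = $87.26.
Break-even = $200.00 / $87.26 = 2.29 → 3 months.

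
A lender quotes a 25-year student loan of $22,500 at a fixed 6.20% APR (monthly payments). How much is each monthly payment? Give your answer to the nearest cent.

$147.73

Monthly rate = 6.2%/12 = 0.0051667; payment = 22,500 × 0.0051667 / (1 − (1+0.0051667)^−300) = $147.73.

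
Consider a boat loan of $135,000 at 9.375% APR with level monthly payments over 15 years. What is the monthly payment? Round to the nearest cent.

Monthly rate = 9.375%/12 = 0.0078125; payment = 135,000 × 0.0078125 / (1 − (1+0.0078125)^−180) = $1,399.54.

$1,399.54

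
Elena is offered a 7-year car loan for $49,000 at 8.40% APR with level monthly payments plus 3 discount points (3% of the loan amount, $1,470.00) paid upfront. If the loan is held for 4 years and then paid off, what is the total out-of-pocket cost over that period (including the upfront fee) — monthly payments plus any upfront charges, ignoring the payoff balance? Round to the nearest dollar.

At 8.40% the monthly rate is 0.0070000, so the payment is 49,000 × 0.0070000 / (1 − 1.0070000^−84) = $773.53.
Total outlay = 48 × $773.53 + $1,470.00 = $38,599.44.

$38,599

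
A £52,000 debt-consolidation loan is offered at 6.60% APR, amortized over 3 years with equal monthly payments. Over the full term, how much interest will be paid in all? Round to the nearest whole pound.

Monthly rate = 6.6%/12 = 0.0055000; payment = 52,000 × 0.0055000 / (1 − (1+0.0055000)^−36) = £1,596.12.
Total paid = 36 × £1,596.12 = £57,460.32; interest = £57,460.32 − £52,000 = £5,460.32.

£5,460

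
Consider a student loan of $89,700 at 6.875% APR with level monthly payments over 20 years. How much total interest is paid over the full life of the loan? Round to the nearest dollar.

$75,595

At 6.875% the monthly rate is 0.0057292, so the payment is 89,700 × 0.0057292 / (1 − 1.0057292^−240) = $688.73.
Total paid = 240 × $688.73 = $165,295.20; interest = $165,295.20 − $89,700 = $75,595.20.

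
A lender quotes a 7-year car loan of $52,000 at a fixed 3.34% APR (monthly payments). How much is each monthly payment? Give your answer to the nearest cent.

$695.09

Monthly rate = 3.34%/12 = 0.0027833; payment = 52,000 × 0.0027833 / (1 − (1+0.0027833)^−84) = $695.09.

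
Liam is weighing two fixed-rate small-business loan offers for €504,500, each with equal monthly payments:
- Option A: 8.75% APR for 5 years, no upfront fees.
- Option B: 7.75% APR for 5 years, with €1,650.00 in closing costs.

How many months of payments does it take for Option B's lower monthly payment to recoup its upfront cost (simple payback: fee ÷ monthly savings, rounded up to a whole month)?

Option A: monthly rate = 8.75%/12 = 0.0072917; payment = 504,500 × 0.0072917 / (1 − (1+0.0072917)^−60) = €10,411.48.
Option B: monthly rate = 7.75%/12 = 0.0064583; payment = 504,500 × 0.0064583 / (1 − (1+0.0064583)^−60) = €10,169.19.
Monthly savings = €10,411.48 − €10,169.19 = €242.29.
Break-even = €1,650.00 / €242.29 = 6.81 → 7 months.

7 months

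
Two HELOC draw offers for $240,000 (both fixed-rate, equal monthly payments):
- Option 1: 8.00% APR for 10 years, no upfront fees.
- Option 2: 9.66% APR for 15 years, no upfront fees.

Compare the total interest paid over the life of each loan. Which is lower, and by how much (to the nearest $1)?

Option 1 by $105,862

Option 1: at 8.00% the monthly rate is 0.0066667, so the payment is 240,000 × 0.0066667 / (1 − 1.0066667^−120) = $2,911.86.
Total interest on Option 1 = 120 × $2,911.86 − $240,000 = $109,423.20.
Option 2: monthly rate = 9.66%/12 = 0.0080500; payment = 240,000 × 0.0080500 / (1 − (1+0.0080500)^−180) = $2,529.36.
Total interest on Option 2 = 180 × $2,529.36 − $240,000 = $215,284.80.
Option 1 is lower by $105,861.60.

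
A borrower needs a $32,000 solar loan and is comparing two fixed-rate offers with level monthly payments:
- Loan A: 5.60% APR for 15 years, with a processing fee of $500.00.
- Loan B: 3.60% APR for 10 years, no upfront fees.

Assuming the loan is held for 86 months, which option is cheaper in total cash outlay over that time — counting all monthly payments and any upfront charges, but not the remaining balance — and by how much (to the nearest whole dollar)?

Loan A by $4,210

Loan A: at 5.60% the monthly rate is 0.0046667, so the payment is 32,000 × 0.0046667 / (1 − 1.0046667^−180) = $263.17.
Loan B: monthly rate = 3.6%/12 = 0.0030000; payment = 32,000 × 0.0030000 / (1 − (1+0.0030000)^−120) = $317.94.
Over 86 months: Loan A costs 86 × $263.17 + $500.00 = $23,132.62; Loan B costs 86 × $317.94 = $27,342.84.
Loan A is cheaper by $27,342.84 − $23,132.62 = $4,210.22.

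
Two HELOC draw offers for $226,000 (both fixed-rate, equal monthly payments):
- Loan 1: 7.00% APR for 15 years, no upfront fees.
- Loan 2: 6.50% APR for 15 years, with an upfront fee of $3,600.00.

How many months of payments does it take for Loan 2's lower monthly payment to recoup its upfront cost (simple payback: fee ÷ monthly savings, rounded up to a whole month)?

58 months

Loan 1: monthly rate = 7%/12 = 0.0058333; payment = 226,000 × 0.0058333 / (1 − (1+0.0058333)^−180) = $2,031.35.
Loan 2: at 6.50% the monthly rate is 0.0054167, so the payment is 226,000 × 0.0054167 / (1 − 1.0054167^−180) = $1,968.70.
Monthly savings = $2,031.35 − $1,968.70 = $62.65.
Break-even = $3,600.00 / $62.65 = 57.46 → 58 months.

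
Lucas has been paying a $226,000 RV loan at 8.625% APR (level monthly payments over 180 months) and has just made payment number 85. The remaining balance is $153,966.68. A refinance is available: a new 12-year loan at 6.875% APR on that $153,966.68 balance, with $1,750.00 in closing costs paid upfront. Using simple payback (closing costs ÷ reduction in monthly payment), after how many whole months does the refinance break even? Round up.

3 months

Current payment = 226,000 × 8.625%/12 / (1 − (1+0.0071875)^−180) = $2,242.10.
Refinanced payment = 153,966.68 × 0.0057292 / (1 − (1+0.0057292)^−144) = $1,573.12.
Monthly savings = $2,242.10 − $1,573.12 = $668.98.
Break-even = $1,750.00 / $668.98 = 2.62 → 3 months.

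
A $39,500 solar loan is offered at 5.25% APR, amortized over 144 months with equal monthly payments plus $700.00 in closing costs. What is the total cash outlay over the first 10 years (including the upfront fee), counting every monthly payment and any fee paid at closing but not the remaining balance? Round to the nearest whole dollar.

Monthly rate = 5.25%/12 = 0.0043750; payment = 39,500 × 0.0043750 / (1 − (1+0.0043750)^−144) = $370.31.
Total outlay = 120 × $370.31 + $700.00 = $45,137.20.

$45,137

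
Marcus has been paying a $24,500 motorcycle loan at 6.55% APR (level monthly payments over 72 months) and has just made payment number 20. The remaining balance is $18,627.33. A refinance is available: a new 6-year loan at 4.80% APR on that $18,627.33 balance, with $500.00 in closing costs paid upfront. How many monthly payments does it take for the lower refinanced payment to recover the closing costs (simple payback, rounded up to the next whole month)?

5 months

Current payment = 24,500 × 6.55%/12 / (1 − (1+0.0054583)^−72) = $412.43.
Refinanced payment = 18,627.33 × 0.0040000 / (1 − (1+0.0040000)^−72) = $298.27.
Monthly savings = $412.43 − $298.27 = $114.16.
Break-even = $500.00 / $114.16 = 4.38 → 5 months.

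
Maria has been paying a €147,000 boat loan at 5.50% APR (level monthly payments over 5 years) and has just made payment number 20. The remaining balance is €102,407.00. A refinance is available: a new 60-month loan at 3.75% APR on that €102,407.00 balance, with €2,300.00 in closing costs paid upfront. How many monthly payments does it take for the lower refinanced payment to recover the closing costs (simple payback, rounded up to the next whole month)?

3 months

Current payment = 147,000 × 5.5%/12 / (1 − (1+0.0045833)^−60) = €2,807.87.
Refinanced payment = 102,407.00 × 0.0031250 / (1 − (1+0.0031250)^−60) = €1,874.45.
Monthly savings = €2,807.87 − €1,874.45 = €933.42.
Break-even = €2,300.00 / €933.42 = 2.46 → 3 months.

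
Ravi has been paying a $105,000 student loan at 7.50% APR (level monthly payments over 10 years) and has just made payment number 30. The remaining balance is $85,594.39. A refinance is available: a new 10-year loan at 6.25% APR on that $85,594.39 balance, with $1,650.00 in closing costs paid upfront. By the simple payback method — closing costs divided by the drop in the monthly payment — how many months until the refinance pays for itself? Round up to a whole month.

6 months

Current payment = 105,000 × 7.5%/12 / (1 − (1+0.0062500)^−120) = $1,246.37.
Refinanced payment = 85,594.39 × 0.0052083 / (1 − (1+0.0052083)^−120) = $961.05.
Monthly savings = $1,246.37 − $961.05 = $285.32.
Break-even = $1,650.00 / $285.32 = 5.78 → 6 months.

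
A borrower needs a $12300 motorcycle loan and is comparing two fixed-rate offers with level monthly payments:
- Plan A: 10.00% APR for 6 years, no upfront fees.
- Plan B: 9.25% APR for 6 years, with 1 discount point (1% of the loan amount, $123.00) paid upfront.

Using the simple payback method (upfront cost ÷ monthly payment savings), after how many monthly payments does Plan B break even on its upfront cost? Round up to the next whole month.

27 months

Plan A: monthly rate = 10%/12 = 0.0083333; payment = 12,300 × 0.0083333 / (1 − (1+0.0083333)^−72) = $227.87.
Plan B: monthly rate = 9.25%/12 = 0.0077083; payment = 12,300 × 0.0077083 / (1 − (1+0.0077083)^−72) = $223.24.
Monthly savings = $227.87 − $223.24 = $4.63.
Break-even = $123.00 / $4.63 = 26.57 → 27 months.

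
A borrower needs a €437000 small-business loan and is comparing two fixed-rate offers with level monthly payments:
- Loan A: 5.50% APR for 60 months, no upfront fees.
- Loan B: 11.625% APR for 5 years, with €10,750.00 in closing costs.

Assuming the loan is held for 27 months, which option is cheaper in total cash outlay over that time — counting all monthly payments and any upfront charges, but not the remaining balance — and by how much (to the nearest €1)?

Loan A: at 5.50% the monthly rate is 0.0045833, so the payment is 437,000 × 0.0045833 / (1 − 1.0045833^−60) = €8,347.21.
Loan B: at 11.625% the monthly rate is 0.0096875, so the payment is 437,000 × 0.0096875 / (1 − 1.0096875^−60) = €9,638.22.
Over 27 months: Loan A costs 27 × €8,347.21 = €225,374.67; Loan B costs 27 × €9,638.22 + €10,750.00 = €270,981.94.
Loan A is cheaper by €270,981.94 − €225,374.67 = €45,607.27.

Loan A by €45,607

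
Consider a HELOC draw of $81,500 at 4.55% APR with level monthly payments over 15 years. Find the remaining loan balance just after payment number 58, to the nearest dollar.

With monthly rate i = 4.55%/12 = 0.0037917, the balance after k of n payments is P · [(1+i)^n − (1+i)^k] / [(1+i)^n − 1].
(1+0.0037917)^180 = 1.97626630 and (1+0.0037917)^58 = 1.24545483, so the balance is 81,500 × (1.97626630 − 1.24545483) / (1.97626630 − 1) = $61,009.11.

$61,009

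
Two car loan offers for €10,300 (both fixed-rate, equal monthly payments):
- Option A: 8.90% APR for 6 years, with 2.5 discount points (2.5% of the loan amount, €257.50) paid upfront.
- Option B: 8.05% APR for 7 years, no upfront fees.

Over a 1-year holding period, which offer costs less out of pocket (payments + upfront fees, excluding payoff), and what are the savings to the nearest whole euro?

Option B by €550

Option A: monthly rate = 8.9%/12 = 0.0074167; payment = 10,300 × 0.0074167 / (1 − (1+0.0074167)^−72) = €185.15.
Option B: monthly rate = 8.05%/12 = 0.0067083; payment = 10,300 × 0.0067083 / (1 − (1+0.0067083)^−84) = €160.79.
Over 12 months: Option A costs 12 × €185.15 + €257.50 = €2,479.30; Option B costs 12 × €160.79 = €1,929.48.
Option B is cheaper by €2,479.30 − €1,929.48 = €549.82.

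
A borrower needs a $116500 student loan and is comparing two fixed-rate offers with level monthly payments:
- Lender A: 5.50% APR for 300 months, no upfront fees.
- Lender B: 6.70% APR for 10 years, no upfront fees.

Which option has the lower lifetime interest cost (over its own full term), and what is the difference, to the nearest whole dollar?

Lender A: monthly rate = 5.5%/12 = 0.0045833; payment = 116,500 × 0.0045833 / (1 − (1+0.0045833)^−300) = $715.41.
Total interest on Lender A = 300 × $715.41 − $116,500 = $98,123.00.
Lender B: at 6.70% the monthly rate is 0.0055833, so the payment is 116,500 × 0.0055833 / (1 − 1.0055833^−120) = $1,334.72.
Total interest on Lender B = 120 × $1,334.72 − $116,500 = $43,666.40.
Lender B is lower by $54,456.60.

Lender B by $54,457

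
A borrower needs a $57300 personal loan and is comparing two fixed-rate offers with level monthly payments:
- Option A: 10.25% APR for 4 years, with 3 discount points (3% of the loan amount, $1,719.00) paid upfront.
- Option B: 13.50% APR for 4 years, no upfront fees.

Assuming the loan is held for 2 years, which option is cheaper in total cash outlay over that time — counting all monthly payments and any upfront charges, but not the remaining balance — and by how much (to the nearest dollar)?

Option A by $472

Option A: at 10.25% the monthly rate is 0.0085417, so the payment is 57,300 × 0.0085417 / (1 − 1.0085417^−48) = $1,460.17.
Option B: at 13.50% the monthly rate is 0.0112500, so the payment is 57,300 × 0.0112500 / (1 − 1.0112500^−48) = $1,551.47.
Over 24 months: Option A costs 24 × $1,460.17 + $1,719.00 = $36,763.08; Option B costs 24 × $1,551.47 = $37,235.28.
Option A is cheaper by $37,235.28 − $36,763.08 = $472.20.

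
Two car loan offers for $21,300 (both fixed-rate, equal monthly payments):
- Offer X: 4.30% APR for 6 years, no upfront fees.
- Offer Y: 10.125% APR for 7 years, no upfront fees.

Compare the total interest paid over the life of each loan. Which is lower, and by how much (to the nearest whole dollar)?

Offer X by $5,615

Offer X: monthly rate = 4.3%/12 = 0.0035833; payment = 21,300 × 0.0035833 / (1 − (1+0.0035833)^−72) = $336.16.
Total interest on Offer X = 72 × $336.16 − $21,300 = $2,903.52.
Offer Y: monthly rate = 10.125%/12 = 0.0084375; payment = 21,300 × 0.0084375 / (1 − (1+0.0084375)^−84) = $354.98.
Total interest on Offer Y = 84 × $354.98 − $21,300 = $8,518.32.
Offer X is lower by $5,614.80.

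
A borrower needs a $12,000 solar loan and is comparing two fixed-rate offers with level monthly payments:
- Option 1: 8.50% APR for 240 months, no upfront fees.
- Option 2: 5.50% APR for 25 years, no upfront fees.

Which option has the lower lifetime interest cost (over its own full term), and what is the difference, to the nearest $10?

Option 1: monthly rate = 8.5%/12 = 0.0070833; payment = 12,000 × 0.0070833 / (1 − (1+0.0070833)^−240) = $104.14.
Total interest on Option 1 = 240 × $104.14 − $12,000 = $12,993.60.
Option 2: monthly rate = 5.5%/12 = 0.0045833; payment = 12,000 × 0.0045833 / (1 − (1+0.0045833)^−300) = $73.69.
Total interest on Option 2 = 300 × $73.69 − $12,000 = $10,107.00.
Option 2 is lower by $2,886.60.

Option 2 by $2,890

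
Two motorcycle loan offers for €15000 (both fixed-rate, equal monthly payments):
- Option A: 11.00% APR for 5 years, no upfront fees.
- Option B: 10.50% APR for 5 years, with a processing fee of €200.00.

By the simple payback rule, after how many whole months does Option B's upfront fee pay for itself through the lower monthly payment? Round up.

54 months

Option A: monthly rate = 11%/12 = 0.0091667; payment = 15,000 × 0.0091667 / (1 − (1+0.0091667)^−60) = €326.14.
Option B: at 10.50% the monthly rate is 0.0087500, so the payment is 15,000 × 0.0087500 / (1 − 1.0087500^−60) = €322.41.
Monthly savings = €326.14 − €322.41 = €3.73.
Break-even = €200.00 / €3.73 = 53.62 → 54 months.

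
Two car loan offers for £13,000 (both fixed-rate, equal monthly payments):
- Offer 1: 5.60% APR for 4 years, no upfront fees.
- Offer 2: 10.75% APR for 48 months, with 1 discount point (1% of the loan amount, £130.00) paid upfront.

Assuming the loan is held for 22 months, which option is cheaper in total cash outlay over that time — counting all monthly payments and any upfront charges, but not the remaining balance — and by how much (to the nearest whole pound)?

Offer 1 by £823

Offer 1: monthly rate = 5.6%/12 = 0.0046667; payment = 13,000 × 0.0046667 / (1 − (1+0.0046667)^−48) = £302.93.
Offer 2: monthly rate = 10.75%/12 = 0.0089583; payment = 13,000 × 0.0089583 / (1 − (1+0.0089583)^−48) = £334.42.
Over 22 months: Offer 1 costs 22 × £302.93 = £6,664.46; Offer 2 costs 22 × £334.42 + £130.00 = £7,487.24.
Offer 1 is cheaper by £7,487.24 − £6,664.46 = £822.78.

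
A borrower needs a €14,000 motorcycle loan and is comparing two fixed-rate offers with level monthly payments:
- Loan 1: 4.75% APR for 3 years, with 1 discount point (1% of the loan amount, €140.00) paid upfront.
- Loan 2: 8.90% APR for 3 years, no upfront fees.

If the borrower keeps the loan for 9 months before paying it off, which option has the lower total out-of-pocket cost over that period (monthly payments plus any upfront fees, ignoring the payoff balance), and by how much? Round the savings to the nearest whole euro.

Loan 1 by €99

Loan 1: monthly rate = 4.75%/12 = 0.0039583; payment = 14,000 × 0.0039583 / (1 − (1+0.0039583)^−36) = €418.02.
Loan 2: at 8.90% the monthly rate is 0.0074167, so the payment is 14,000 × 0.0074167 / (1 − 1.0074167^−36) = €444.54.
Over 9 months: Loan 1 costs 9 × €418.02 + €140.00 = €3,902.18; Loan 2 costs 9 × €444.54 = €4,000.86.
Loan 1 is cheaper by €4,000.86 − €3,902.18 = €98.68.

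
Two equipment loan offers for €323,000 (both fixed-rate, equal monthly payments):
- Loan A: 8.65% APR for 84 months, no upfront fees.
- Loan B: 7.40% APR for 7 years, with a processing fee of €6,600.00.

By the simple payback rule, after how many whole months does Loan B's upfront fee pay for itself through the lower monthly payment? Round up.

33 months

Loan A: monthly rate = 8.65%/12 = 0.0072083; payment = 323,000 × 0.0072083 / (1 − (1+0.0072083)^−84) = €5,139.58.
Loan B: monthly rate = 7.4%/12 = 0.0061667; payment = 323,000 × 0.0061667 / (1 − (1+0.0061667)^−84) = €4,938.34.
Monthly savings = €5,139.58 − €4,938.34 = €201.24.
Break-even = €6,600.00 / €201.24 = 32.80 → 33 months.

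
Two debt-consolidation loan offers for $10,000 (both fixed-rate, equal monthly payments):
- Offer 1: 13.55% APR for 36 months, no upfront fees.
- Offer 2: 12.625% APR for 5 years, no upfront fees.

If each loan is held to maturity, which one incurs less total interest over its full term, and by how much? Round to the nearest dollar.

Offer 1: monthly rate = 13.55%/12 = 0.0112917; payment = 10,000 × 0.0112917 / (1 − (1+0.0112917)^−36) = $339.59.
Total interest on Offer 1 = 36 × $339.59 − $10,000 = $2,225.24.
Offer 2: at 12.625% the monthly rate is 0.0105208, so the payment is 10,000 × 0.0105208 / (1 − 1.0105208^−60) = $225.62.
Total interest on Offer 2 = 60 × $225.62 − $10,000 = $3,537.20.
Offer 1 is lower by $1,311.96.

Offer 1 by $1,312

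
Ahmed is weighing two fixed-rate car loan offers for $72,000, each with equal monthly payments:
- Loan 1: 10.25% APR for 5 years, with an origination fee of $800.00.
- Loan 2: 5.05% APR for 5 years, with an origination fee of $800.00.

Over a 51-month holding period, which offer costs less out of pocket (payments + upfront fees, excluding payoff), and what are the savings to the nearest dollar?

Loan 1: at 10.25% the monthly rate is 0.0085417, so the payment is 72,000 × 0.0085417 / (1 − 1.0085417^−60) = $1,538.66.
Loan 2: monthly rate = 5.05%/12 = 0.0042083; payment = 72,000 × 0.0042083 / (1 − (1+0.0042083)^−60) = $1,360.38.
Over 51 months: Loan 1 costs 51 × $1,538.66 + $800.00 = $79,271.66; Loan 2 costs 51 × $1,360.38 + $800.00 = $70,179.38.
Loan 2 is cheaper by $79,271.66 − $70,179.38 = $9,092.28.

Loan 2 by $9,092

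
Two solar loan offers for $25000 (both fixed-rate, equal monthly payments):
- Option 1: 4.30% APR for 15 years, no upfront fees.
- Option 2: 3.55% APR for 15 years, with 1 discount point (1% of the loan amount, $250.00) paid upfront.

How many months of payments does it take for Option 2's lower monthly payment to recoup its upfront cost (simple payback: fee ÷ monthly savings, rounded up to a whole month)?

Option 1: at 4.30% the monthly rate is 0.0035833, so the payment is 25,000 × 0.0035833 / (1 − 1.0035833^−180) = $188.70.
Option 2: at 3.55% the monthly rate is 0.0029583, so the payment is 25,000 × 0.0029583 / (1 − 1.0029583^−180) = $179.34.
Monthly savings = $188.70 − $179.34 = $9.36.
Break-even = $250.00 / $9.36 = 26.71 → 27 months.

27 months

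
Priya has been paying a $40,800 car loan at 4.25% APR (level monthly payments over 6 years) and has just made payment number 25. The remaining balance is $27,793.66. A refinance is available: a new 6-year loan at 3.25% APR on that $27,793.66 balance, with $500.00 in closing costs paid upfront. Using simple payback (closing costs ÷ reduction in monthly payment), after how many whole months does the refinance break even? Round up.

Current payment = 40,800 × 4.25%/12 / (1 − (1+0.0035417)^−72) = $642.98.
Refinanced payment = 27,793.66 × 0.0027083 / (1 − (1+0.0027083)^−72) = $425.40.
Monthly savings = $642.98 − $425.40 = $217.58.
Break-even = $500.00 / $217.58 = 2.30 → 3 months.

3 months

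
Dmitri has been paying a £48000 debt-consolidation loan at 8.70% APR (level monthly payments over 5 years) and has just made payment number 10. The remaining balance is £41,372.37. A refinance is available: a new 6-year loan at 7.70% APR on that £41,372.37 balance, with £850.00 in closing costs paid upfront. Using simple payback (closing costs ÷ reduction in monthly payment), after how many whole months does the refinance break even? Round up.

4 months

Current payment = 48,000 × 8.7%/12 / (1 − (1+0.0072500)^−60) = £989.43.
Refinanced payment = 41,372.37 × 0.0064167 / (1 − (1+0.0064167)^−72) = £719.35.
Monthly savings = £989.43 − £719.35 = £270.08.
Break-even = £850.00 / £270.08 = 3.15 → 4 months.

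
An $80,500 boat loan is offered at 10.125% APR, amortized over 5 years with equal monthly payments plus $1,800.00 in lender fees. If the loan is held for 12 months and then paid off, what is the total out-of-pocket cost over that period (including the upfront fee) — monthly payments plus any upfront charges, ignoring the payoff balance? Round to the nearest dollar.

$22,384

Monthly rate = 10.125%/12 = 0.0084375; payment = 80,500 × 0.0084375 / (1 − (1+0.0084375)^−60) = $1,715.34.
Total outlay = 12 × $1,715.34 + $1,800.00 = $22,384.08.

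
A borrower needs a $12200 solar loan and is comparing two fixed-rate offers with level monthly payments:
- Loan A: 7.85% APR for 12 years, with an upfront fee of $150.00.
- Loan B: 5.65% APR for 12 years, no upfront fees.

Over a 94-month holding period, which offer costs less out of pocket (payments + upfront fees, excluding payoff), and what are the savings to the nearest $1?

Loan B by $1,485

Loan A: monthly rate = 7.85%/12 = 0.0065417; payment = 12,200 × 0.0065417 / (1 − (1+0.0065417)^−144) = $131.06.
Loan B: monthly rate = 5.65%/12 = 0.0047083; payment = 12,200 × 0.0047083 / (1 − (1+0.0047083)^−144) = $116.86.
Over 94 months: Loan A costs 94 × $131.06 + $150.00 = $12,469.64; Loan B costs 94 × $116.86 = $10,984.84.
Loan B is cheaper by $12,469.64 − $10,984.84 = $1,484.80.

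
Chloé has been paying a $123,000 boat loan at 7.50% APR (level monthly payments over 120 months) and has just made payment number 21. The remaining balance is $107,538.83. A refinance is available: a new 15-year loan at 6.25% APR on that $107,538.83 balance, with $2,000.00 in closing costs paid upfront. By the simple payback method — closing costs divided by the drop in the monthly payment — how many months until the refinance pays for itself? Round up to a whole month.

Current payment = 123,000 × 7.5%/12 / (1 − (1+0.0062500)^−120) = $1,460.03.
Refinanced payment = 107,538.83 × 0.0052083 / (1 − (1+0.0052083)^−180) = $922.06.
Monthly savings = $1,460.03 − $922.06 = $537.97.
Break-even = $2,000.00 / $537.97 = 3.72 → 4 months.

4 months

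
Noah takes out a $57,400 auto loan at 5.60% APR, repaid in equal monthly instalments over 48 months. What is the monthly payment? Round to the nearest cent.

$1,337.54

Monthly rate = 5.6%/12 = 0.0046667; payment = 57,400 × 0.0046667 / (1 − (1+0.0046667)^−48) = $1,337.54.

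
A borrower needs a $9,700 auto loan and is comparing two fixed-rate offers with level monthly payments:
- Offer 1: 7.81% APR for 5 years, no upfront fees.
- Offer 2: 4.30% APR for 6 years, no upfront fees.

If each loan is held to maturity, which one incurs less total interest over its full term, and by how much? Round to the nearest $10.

Offer 2 by $730

Offer 1: monthly rate = 7.81%/12 = 0.0065083; payment = 9,700 × 0.0065083 / (1 − (1+0.0065083)^−60) = $195.80.
Total interest on Offer 1 = 60 × $195.80 − $9,700 = $2,048.00.
Offer 2: monthly rate = 4.3%/12 = 0.0035833; payment = 9,700 × 0.0035833 / (1 − (1+0.0035833)^−72) = $153.09.
Total interest on Offer 2 = 72 × $153.09 − $9,700 = $1,322.48.
Offer 2 is lower by $725.52.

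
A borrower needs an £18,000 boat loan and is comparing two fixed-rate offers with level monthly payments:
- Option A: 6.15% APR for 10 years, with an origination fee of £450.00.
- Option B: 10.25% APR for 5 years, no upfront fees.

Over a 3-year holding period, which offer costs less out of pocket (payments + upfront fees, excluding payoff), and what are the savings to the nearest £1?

Option A: monthly rate = 6.15%/12 = 0.0051250; payment = 18,000 × 0.0051250 / (1 − (1+0.0051250)^−120) = £201.20.
Option B: monthly rate = 10.25%/12 = 0.0085417; payment = 18,000 × 0.0085417 / (1 − (1+0.0085417)^−60) = £384.66.
Over 36 months: Option A costs 36 × £201.20 + £450.00 = £7,693.20; Option B costs 36 × £384.66 = £13,847.76.
Option A is cheaper by £13,847.76 − £7,693.20 = £6,154.56.

Option A by £6,155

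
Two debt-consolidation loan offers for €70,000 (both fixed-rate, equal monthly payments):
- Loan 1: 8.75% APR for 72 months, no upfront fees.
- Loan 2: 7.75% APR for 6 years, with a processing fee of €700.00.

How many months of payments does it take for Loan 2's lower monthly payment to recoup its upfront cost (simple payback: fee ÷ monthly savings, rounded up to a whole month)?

Loan 1: at 8.75% the monthly rate is 0.0072917, so the payment is 70,000 × 0.0072917 / (1 − 1.0072917^−72) = €1,253.12.
Loan 2: monthly rate = 7.75%/12 = 0.0064583; payment = 70,000 × 0.0064583 / (1 − (1+0.0064583)^−72) = €1,218.80.
Monthly savings = €1,253.12 − €1,218.80 = €34.32.
Break-even = €700.00 / €34.32 = 20.40 → 21 months.

21 months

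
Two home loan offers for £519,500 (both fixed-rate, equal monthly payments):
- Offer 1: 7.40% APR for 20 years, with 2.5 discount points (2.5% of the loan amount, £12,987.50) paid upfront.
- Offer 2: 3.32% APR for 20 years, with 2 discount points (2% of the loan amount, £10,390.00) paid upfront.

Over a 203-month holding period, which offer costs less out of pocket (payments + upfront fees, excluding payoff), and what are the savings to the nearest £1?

Offer 2 by £243,820

Offer 1: monthly rate = 7.4%/12 = 0.0061667; payment = 519,500 × 0.0061667 / (1 − (1+0.0061667)^−240) = £4,153.35.
Offer 2: monthly rate = 3.32%/12 = 0.0027667; payment = 519,500 × 0.0027667 / (1 − (1+0.0027667)^−240) = £2,965.06.
Over 203 months: Offer 1 costs 203 × £4,153.35 + £12,987.50 = £856,117.55; Offer 2 costs 203 × £2,965.06 + £10,390.00 = £612,297.18.
Offer 2 is cheaper by £856,117.55 − £612,297.18 = £243,820.37.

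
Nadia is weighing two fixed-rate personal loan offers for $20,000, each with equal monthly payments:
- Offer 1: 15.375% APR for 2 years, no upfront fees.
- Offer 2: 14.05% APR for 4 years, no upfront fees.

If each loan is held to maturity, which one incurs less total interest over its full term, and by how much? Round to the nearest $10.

Offer 1: monthly rate = 15.375%/12 = 0.0128125; payment = 20,000 × 0.0128125 / (1 − (1+0.0128125)^−24) = $973.30.
Total interest on Offer 1 = 24 × $973.30 − $20,000 = $3,359.20.
Offer 2: monthly rate = 14.05%/12 = 0.0117083; payment = 20,000 × 0.0117083 / (1 − (1+0.0117083)^−48) = $547.03.
Total interest on Offer 2 = 48 × $547.03 − $20,000 = $6,257.44.
Offer 1 is lower by $2,898.24.

Offer 1 by $2,900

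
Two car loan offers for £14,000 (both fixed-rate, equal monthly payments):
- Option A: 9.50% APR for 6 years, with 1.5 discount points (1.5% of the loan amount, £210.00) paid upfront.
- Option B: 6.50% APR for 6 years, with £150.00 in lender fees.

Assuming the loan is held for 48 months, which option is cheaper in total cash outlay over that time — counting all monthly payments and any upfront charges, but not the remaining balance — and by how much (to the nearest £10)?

Option A: at 9.50% the monthly rate is 0.0079167, so the payment is 14,000 × 0.0079167 / (1 − 1.0079167^−72) = £255.85.
Option B: monthly rate = 6.5%/12 = 0.0054167; payment = 14,000 × 0.0054167 / (1 − (1+0.0054167)^−72) = £235.34.
Over 48 months: Option A costs 48 × £255.85 + £210.00 = £12,490.80; Option B costs 48 × £235.34 + £150.00 = £11,446.32.
Option B is cheaper by £12,490.80 − £11,446.32 = £1,044.48.

Option B by £1,040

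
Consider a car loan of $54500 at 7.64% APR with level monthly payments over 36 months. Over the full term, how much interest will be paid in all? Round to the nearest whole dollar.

$6,657

Monthly rate = 7.64%/12 = 0.0063667; payment = 54,500 × 0.0063667 / (1 − (1+0.0063667)^−36) = $1,698.80.
Total paid = 36 × $1,698.80 = $61,156.80; interest = $61,156.80 − $54,500 = $6,656.80.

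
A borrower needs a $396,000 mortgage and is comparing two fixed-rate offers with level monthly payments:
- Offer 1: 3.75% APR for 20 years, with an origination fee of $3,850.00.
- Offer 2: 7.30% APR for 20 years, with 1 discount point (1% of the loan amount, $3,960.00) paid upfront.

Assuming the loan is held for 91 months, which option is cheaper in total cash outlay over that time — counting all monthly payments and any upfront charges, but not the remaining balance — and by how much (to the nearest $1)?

Offer 1: at 3.75% the monthly rate is 0.0031250, so the payment is 396,000 × 0.0031250 / (1 − 1.0031250^−240) = $2,347.84.
Offer 2: at 7.30% the monthly rate is 0.0060833, so the payment is 396,000 × 0.0060833 / (1 − 1.0060833^−240) = $3,141.90.
Over 91 months: Offer 1 costs 91 × $2,347.84 + $3,850.00 = $217,503.44; Offer 2 costs 91 × $3,141.90 + $3,960.00 = $289,872.90.
Offer 1 is cheaper by $289,872.90 − $217,503.44 = $72,369.46.

Offer 1 by $72,369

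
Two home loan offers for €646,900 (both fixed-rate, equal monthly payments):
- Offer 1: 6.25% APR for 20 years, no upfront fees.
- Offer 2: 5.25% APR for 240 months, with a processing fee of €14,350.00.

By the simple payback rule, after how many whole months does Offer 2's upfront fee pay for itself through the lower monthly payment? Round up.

39 months

Offer 1: at 6.25% the monthly rate is 0.0052083, so the payment is 646,900 × 0.0052083 / (1 − 1.0052083^−240) = €4,728.37.
Offer 2: at 5.25% the monthly rate is 0.0043750, so the payment is 646,900 × 0.0043750 / (1 − 1.0043750^−240) = €4,359.10.
Monthly savings = €4,728.37 − €4,359.10 = €369.27.
Break-even = €14,350.00 / €369.27 = 38.86 → 39 months.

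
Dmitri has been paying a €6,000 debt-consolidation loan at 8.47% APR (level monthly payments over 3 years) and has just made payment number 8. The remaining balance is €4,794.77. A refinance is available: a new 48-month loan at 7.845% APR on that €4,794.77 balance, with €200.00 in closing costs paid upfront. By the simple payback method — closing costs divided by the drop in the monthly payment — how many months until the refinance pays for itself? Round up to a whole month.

3 months

Current payment = 6,000 × 8.47%/12 / (1 − (1+0.0070583)^−36) = €189.32.
Refinanced payment = 4,794.77 × 0.0065375 / (1 − (1+0.0065375)^−48) = €116.71.
Monthly savings = €189.32 − €116.71 = €72.61.
Break-even = €200.00 / €72.61 = 2.75 → 3 months.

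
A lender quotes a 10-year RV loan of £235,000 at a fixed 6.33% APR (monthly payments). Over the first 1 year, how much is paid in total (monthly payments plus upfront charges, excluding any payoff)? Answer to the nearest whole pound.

Monthly rate = 6.33%/12 = 0.0052750; payment = 235,000 × 0.0052750 / (1 − (1+0.0052750)^−120) = £2,648.10.
Total outlay = 12 × £2,648.10 = £31,777.20.

£31,777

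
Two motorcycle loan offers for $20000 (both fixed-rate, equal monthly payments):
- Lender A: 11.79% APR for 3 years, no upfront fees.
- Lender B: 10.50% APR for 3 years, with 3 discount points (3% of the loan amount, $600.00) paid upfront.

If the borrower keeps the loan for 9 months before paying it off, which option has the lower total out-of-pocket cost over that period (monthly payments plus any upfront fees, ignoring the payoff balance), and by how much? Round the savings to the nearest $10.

Lender A by $490

Lender A: monthly rate = 11.79%/12 = 0.0098250; payment = 20,000 × 0.0098250 / (1 − (1+0.0098250)^−36) = $662.28.
Lender B: monthly rate = 10.5%/12 = 0.0087500; payment = 20,000 × 0.0087500 / (1 − (1+0.0087500)^−36) = $650.05.
Over 9 months: Lender A costs 9 × $662.28 = $5,960.52; Lender B costs 9 × $650.05 + $600.00 = $6,450.45.
Lender A is cheaper by $6,450.45 − $5,960.52 = $489.93.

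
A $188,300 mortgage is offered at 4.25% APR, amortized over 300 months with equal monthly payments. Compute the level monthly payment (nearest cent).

$1,020.09

Monthly rate = 4.25%/12 = 0.0035417; payment = 188,300 × 0.0035417 / (1 − (1+0.0035417)^−300) = $1,020.09.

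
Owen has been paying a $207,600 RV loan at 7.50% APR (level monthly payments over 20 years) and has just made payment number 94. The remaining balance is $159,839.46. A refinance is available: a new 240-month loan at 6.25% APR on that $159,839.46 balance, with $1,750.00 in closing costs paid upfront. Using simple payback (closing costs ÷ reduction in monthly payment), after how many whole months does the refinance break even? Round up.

Current payment = 207,600 × 7.5%/12 / (1 − (1+0.0062500)^−240) = $1,672.41.
Refinanced payment = 159,839.46 × 0.0052083 / (1 − (1+0.0052083)^−240) = $1,168.31.
Monthly savings = $1,672.41 − $1,168.31 = $504.10.
Break-even = $1,750.00 / $504.10 = 3.47 → 4 months.

4 months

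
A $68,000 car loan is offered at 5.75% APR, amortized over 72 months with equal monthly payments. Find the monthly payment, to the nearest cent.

$1,118.95

Monthly rate = 5.75%/12 = 0.0047917; payment = 68,000 × 0.0047917 / (1 − (1+0.0047917)^−72) = $1,118.95.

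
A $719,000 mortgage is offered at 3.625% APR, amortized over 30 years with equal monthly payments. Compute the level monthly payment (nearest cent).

Monthly rate = 3.625%/12 = 0.0030208; payment = 719,000 × 0.0030208 / (1 − (1+0.0030208)^−360) = $3,279.01.

$3,279.01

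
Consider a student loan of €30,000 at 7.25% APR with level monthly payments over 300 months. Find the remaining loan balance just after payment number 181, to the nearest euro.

€18,365

With monthly rate i = 7.25%/12 = 0.0060417, the balance after k of n payments is P · [(1+i)^n − (1+i)^k] / [(1+i)^n − 1].
(1+0.0060417)^300 = 6.09242803 and (1+0.0060417)^181 = 2.97502221, so the balance is 30,000 × (6.09242803 − 2.97502221) / (6.09242803 − 1) = €18,364.95.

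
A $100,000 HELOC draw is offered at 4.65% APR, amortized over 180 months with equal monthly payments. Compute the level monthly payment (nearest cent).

$772.68

Monthly rate = 4.65%/12 = 0.0038750; payment = 100,000 × 0.0038750 / (1 − (1+0.0038750)^−180) = $772.68.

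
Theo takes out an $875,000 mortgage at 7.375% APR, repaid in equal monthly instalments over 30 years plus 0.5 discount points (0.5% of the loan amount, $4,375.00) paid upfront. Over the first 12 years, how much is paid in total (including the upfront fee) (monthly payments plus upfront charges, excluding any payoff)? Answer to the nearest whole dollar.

Monthly rate = 7.375%/12 = 0.0061458; payment = 875,000 × 0.0061458 / (1 − (1+0.0061458)^−360) = $6,043.41.
Total outlay = 144 × $6,043.41 + $4,375.00 = $874,626.04.

$874,626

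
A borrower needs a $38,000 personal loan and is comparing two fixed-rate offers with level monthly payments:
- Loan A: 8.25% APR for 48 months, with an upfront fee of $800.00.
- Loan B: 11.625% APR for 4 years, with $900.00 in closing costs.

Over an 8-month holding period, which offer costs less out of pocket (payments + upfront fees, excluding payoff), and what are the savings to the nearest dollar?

Loan A: at 8.25% the monthly rate is 0.0068750, so the payment is 38,000 × 0.0068750 / (1 − 1.0068750^−48) = $932.16.
Loan B: monthly rate = 11.625%/12 = 0.0096875; payment = 38,000 × 0.0096875 / (1 − (1+0.0096875)^−48) = $993.70.
Over 8 months: Loan A costs 8 × $932.16 + $800.00 = $8,257.28; Loan B costs 8 × $993.70 + $900.00 = $8,849.60.
Loan A is cheaper by $8,849.60 − $8,257.28 = $592.32.

Loan A by $592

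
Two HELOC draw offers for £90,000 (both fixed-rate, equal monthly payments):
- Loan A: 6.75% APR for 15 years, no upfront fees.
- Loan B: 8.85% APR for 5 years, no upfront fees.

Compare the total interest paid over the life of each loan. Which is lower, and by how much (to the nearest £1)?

Loan B by £31,653

Loan A: at 6.75% the monthly rate is 0.0056250, so the payment is 90,000 × 0.0056250 / (1 − 1.0056250^−180) = £796.42.
Total interest on Loan A = 180 × £796.42 − £90,000 = £53,355.60.
Loan B: at 8.85% the monthly rate is 0.0073750, so the payment is 90,000 × 0.0073750 / (1 − 1.0073750^−60) = £1,861.71.
Total interest on Loan B = 60 × £1,861.71 − £90,000 = £21,702.60.
Loan B is lower by £31,653.00.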